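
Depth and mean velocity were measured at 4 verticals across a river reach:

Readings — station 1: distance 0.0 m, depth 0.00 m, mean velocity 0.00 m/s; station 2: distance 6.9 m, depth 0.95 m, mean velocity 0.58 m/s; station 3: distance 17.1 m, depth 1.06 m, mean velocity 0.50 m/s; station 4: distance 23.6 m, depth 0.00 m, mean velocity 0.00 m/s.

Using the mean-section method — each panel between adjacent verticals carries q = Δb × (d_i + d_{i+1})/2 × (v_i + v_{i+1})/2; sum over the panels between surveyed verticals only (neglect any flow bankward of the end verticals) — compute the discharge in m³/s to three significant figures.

Panel 1-2: Δb = 6.9 m, d̄ = (0.00+0.95)/2 = 0.475, v̄ = (0.00+0.58)/2 = 0.29 → q = 6.9×0.475×0.29 = 0.9505 m³/s
Panel 2-3: Δb = 10.2 m, d̄ = (0.95+1.06)/2 = 1.005, v̄ = (0.58+0.50)/2 = 0.54 → q = 10.2×1.005×0.54 = 5.536 m³/s
Panel 3-4: Δb = 6.5 m, d̄ = (1.06+0.00)/2 = 0.53, v̄ = (0.50+0.00)/2 = 0.25 → q = 6.5×0.53×0.25 = 0.8613 m³/s
Q = Σ q = 7.347 m³/s

7.35 m³/s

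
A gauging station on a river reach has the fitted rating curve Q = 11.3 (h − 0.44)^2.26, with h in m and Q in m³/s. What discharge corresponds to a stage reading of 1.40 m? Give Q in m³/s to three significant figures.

10.3 m³/s

Q = 11.3 × (1.40 − 0.44)^2.26 = 11.3 × 0.96^2.26 = 10.30 m³/s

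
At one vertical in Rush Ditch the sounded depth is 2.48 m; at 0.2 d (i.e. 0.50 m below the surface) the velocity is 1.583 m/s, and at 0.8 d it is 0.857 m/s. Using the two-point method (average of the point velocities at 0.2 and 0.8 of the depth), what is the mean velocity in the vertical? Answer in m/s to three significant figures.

1.22 m/s

v̄ = (1.583 + 0.857) / 2 = 1.220 m/s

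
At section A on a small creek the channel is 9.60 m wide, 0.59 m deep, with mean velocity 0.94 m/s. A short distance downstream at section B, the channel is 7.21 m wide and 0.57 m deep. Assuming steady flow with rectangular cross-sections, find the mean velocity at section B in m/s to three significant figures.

1.30 m/s

Q = A₁V₁ = (9.60×0.59) × 0.94 = 5.324 m³/s
A₂ = 7.21 × 0.57 = 4.110 m²
V₂ = Q/A₂ = 5.324/4.110 = 1.296 m/s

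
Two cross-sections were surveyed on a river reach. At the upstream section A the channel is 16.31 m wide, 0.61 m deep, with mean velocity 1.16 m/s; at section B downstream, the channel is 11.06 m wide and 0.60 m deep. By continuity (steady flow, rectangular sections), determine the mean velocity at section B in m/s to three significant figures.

1.74 m/s

Q = A₁V₁ = (16.31×0.61) × 1.16 = 11.54 m³/s
A₂ = 11.06 × 0.60 = 6.636 m²
V₂ = Q/A₂ = 11.54/6.636 = 1.739 m/s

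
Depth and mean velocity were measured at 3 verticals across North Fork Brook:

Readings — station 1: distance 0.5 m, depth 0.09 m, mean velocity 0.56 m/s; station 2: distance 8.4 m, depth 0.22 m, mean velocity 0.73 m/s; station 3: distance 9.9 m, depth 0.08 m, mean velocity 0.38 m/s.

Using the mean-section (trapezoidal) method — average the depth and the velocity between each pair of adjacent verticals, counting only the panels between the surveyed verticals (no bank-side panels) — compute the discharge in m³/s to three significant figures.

0.915 m³/s

Panel 1-2: Δb = 7.9 m, d̄ = (0.09+0.22)/2 = 0.155, v̄ = (0.56+0.73)/2 = 0.645 → q = 7.9×0.155×0.645 = 0.7898 m³/s
Panel 2-3: Δb = 1.5 m, d̄ = (0.22+0.08)/2 = 0.15, v̄ = (0.73+0.38)/2 = 0.555 → q = 1.5×0.15×0.555 = 0.1249 m³/s
Q = Σ q = 0.9147 m³/s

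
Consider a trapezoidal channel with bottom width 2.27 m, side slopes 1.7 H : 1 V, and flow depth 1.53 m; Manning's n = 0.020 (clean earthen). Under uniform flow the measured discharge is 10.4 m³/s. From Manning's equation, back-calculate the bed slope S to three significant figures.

A = (b + z·y)·y = (2.27 + 1.7×1.53)×1.53 = 7.453 m²
P = b + 2y√(1+z²) = 2.27 + 2×1.53×√(1+1.7²) = 8.305 m
R = A/P = 7.453/8.305 = 0.8973 m
S = (Q·n / (1·A·R^(2/3)))² = (10.4×0.020 / (1×7.453×0.9303))² = 0.0009000

0.000900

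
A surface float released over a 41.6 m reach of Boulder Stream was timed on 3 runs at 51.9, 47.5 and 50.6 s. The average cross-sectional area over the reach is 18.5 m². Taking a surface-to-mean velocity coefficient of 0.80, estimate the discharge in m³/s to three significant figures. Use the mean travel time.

12.3 m³/s

t̄ = (51.9 + 47.5 + 50.6) / 3 = 50 s
v_surface = L / t̄ = 41.6 / 50 = 0.8320 m/s
v_mean = 0.80 × 0.8320 = 0.6656 m/s
Q = A × v_mean = 18.5 × 0.6656 = 12.31 m³/s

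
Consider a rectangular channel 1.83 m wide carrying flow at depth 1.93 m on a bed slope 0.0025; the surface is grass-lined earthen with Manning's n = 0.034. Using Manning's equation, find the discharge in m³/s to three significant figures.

3.78 m³/s

A = b·y = 1.83 × 1.93 = 3.532 m²
P = b + 2y = 1.83 + 2×1.93 = 5.690 m
R = A/P = 3.532/5.690 = 0.6207 m
Q = (1/n)·A·R^(2/3)·S^(1/2) = (1/0.034) × 3.532 × 0.6207^(2/3) × 0.0025^(1/2) = 3.779 m³/s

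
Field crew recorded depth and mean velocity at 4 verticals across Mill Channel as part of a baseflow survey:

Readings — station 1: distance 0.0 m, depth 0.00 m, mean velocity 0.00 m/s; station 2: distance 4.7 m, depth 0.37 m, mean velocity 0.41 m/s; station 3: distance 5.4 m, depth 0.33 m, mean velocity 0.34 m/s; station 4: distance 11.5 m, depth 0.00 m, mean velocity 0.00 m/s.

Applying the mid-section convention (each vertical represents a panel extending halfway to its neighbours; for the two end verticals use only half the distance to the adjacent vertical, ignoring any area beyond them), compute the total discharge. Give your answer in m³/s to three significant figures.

0.791 m³/s

w_2 = (5.4 − 0.0)/2 = 2.7 m; q_2 = 0.41 × 0.37 × 2.7 = 0.4096 m³/s
w_3 = (11.5 − 4.7)/2 = 3.4 m; q_3 = 0.34 × 0.33 × 3.4 = 0.3815 m³/s
Stations 1, 4 contribute zero (depth or velocity is 0).
Q = Σ qᵢ = 0.7911 m³/s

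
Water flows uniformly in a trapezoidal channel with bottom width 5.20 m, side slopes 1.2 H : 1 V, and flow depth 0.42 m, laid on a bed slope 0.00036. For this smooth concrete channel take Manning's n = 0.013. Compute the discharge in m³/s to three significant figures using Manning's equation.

1.80 m³/s

A = (b + z·y)·y = (5.20 + 1.2×0.42)×0.42 = 2.396 m²
P = b + 2y√(1+z²) = 5.20 + 2×0.42×√(1+1.2²) = 6.512 m
R = A/P = 2.396/6.512 = 0.3679 m
Q = (1/n)·A·R^(2/3)·S^(1/2) = (1/0.013) × 2.396 × 0.3679^(2/3) × 0.00036^(1/2) = 1.795 m³/s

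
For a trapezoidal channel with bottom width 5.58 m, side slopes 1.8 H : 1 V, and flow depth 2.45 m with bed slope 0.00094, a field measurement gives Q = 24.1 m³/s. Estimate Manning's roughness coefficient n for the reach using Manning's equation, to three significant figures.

A = (b + z·y)·y = (5.58 + 1.8×2.45)×2.45 = 24.48 m²
P = b + 2y√(1+z²) = 5.58 + 2×2.45×√(1+1.8²) = 15.67 m
R = A/P = 24.48/15.67 = 1.562 m
n = (1/Q)·A·R^(2/3)·S^(1/2) = (1/24.1) × 24.48 × 1.346 × 0.03066 = 0.04192

0.0419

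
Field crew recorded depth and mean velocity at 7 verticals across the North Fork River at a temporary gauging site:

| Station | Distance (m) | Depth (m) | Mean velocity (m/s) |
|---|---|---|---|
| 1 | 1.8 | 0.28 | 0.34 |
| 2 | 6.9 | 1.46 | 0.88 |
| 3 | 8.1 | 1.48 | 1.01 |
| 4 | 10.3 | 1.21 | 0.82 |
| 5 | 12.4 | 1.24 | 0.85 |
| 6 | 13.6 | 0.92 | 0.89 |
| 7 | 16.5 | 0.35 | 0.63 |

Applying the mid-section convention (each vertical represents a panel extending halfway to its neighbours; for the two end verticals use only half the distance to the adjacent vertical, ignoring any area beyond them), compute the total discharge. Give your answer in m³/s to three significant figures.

w_1 = (6.9 − 1.8)/2 = 2.55 m; q_1 = 0.34 × 0.28 × 2.55 = 0.2428 m³/s
w_2 = (8.1 − 1.8)/2 = 3.15 m; q_2 = 0.88 × 1.46 × 3.15 = 4.047 m³/s
w_3 = (10.3 − 6.9)/2 = 1.7 m; q_3 = 1.01 × 1.48 × 1.7 = 2.541 m³/s
w_4 = (12.4 − 8.1)/2 = 2.15 m; q_4 = 0.82 × 1.21 × 2.15 = 2.133 m³/s
w_5 = (13.6 − 10.3)/2 = 1.65 m; q_5 = 0.85 × 1.24 × 1.65 = 1.739 m³/s
w_6 = (16.5 − 12.4)/2 = 2.05 m; q_6 = 0.89 × 0.92 × 2.05 = 1.679 m³/s
w_7 = (16.5 − 13.6)/2 = 1.45 m; q_7 = 0.63 × 0.35 × 1.45 = 0.3197 m³/s
Q = Σ qᵢ = 12.70 m³/s

12.7 m³/s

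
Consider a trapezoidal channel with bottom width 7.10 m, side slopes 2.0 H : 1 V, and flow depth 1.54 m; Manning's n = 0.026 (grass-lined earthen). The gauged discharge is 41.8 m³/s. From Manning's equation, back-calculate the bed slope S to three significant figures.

A = (b + z·y)·y = (7.10 + 2.0×1.54)×1.54 = 15.68 m²
P = b + 2y√(1+z²) = 7.10 + 2×1.54×√(1+2.0²) = 13.99 m
R = A/P = 15.68/13.99 = 1.121 m
S = (Q·n / (1·A·R^(2/3)))² = (41.8×0.026 / (1×15.68×1.079))² = 0.004128

0.00413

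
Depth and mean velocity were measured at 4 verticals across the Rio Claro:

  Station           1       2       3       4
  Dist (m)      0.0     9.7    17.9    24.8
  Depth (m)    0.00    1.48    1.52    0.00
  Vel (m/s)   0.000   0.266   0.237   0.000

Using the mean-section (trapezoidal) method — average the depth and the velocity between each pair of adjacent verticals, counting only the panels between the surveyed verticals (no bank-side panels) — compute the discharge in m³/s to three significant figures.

4.67 m³/s

Panel 1-2: Δb = 9.7 m, d̄ = (0.00+1.48)/2 = 0.74, v̄ = (0.000+0.266)/2 = 0.133 → q = 9.7×0.74×0.133 = 0.9547 m³/s
Panel 2-3: Δb = 8.2 m, d̄ = (1.48+1.52)/2 = 1.5, v̄ = (0.266+0.237)/2 = 0.2515 → q = 8.2×1.5×0.2515 = 3.093 m³/s
Panel 3-4: Δb = 6.9 m, d̄ = (1.52+0.00)/2 = 0.76, v̄ = (0.237+0.000)/2 = 0.1185 → q = 6.9×0.76×0.1185 = 0.6214 m³/s
Q = Σ q = 4.670 m³/s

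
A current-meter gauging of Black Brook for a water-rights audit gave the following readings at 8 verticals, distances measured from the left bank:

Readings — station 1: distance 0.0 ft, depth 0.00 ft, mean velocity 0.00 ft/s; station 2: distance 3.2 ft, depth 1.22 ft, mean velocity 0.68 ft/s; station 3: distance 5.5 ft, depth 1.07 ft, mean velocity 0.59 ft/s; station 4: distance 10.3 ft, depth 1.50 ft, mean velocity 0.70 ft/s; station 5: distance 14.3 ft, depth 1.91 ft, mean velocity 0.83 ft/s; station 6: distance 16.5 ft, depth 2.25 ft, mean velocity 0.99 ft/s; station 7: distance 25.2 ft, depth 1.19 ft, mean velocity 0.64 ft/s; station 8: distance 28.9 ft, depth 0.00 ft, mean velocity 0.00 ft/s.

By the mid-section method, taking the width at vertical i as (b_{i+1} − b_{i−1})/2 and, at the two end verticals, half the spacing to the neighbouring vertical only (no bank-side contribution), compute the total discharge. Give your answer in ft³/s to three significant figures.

w_2 = (5.5 − 0.0)/2 = 2.75 ft; q_2 = 0.68 × 1.22 × 2.75 = 2.281 ft³/s
w_3 = (10.3 − 3.2)/2 = 3.55 ft; q_3 = 0.59 × 1.07 × 3.55 = 2.241 ft³/s
w_4 = (14.3 − 5.5)/2 = 4.4 ft; q_4 = 0.70 × 1.50 × 4.4 = 4.620 ft³/s
w_5 = (16.5 − 10.3)/2 = 3.1 ft; q_5 = 0.83 × 1.91 × 3.1 = 4.914 ft³/s
w_6 = (25.2 − 14.3)/2 = 5.45 ft; q_6 = 0.99 × 2.25 × 5.45 = 12.14 ft³/s
w_7 = (28.9 − 16.5)/2 = 6.2 ft; q_7 = 0.64 × 1.19 × 6.2 = 4.722 ft³/s
Stations 1, 8 contribute zero (depth or velocity is 0).
Q = Σ qᵢ = 30.92 ft³/s

30.9 ft³/s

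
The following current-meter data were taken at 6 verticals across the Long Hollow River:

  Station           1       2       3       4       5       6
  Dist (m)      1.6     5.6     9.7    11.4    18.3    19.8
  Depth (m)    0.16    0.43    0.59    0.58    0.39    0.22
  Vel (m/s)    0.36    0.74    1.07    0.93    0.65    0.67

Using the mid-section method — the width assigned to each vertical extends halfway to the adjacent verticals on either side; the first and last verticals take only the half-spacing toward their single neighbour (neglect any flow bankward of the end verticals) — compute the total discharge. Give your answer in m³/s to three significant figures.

w_1 = (5.6 − 1.6)/2 = 2 m; q_1 = 0.36 × 0.16 × 2 = 0.1152 m³/s
w_2 = (9.7 − 1.6)/2 = 4.05 m; q_2 = 0.74 × 0.43 × 4.05 = 1.289 m³/s
w_3 = (11.4 − 5.6)/2 = 2.9 m; q_3 = 1.07 × 0.59 × 2.9 = 1.831 m³/s
w_4 = (18.3 − 9.7)/2 = 4.3 m; q_4 = 0.93 × 0.58 × 4.3 = 2.319 m³/s
w_5 = (19.8 − 11.4)/2 = 4.2 m; q_5 = 0.65 × 0.39 × 4.2 = 1.065 m³/s
w_6 = (19.8 − 18.3)/2 = 0.75 m; q_6 = 0.67 × 0.22 × 0.75 = 0.1106 m³/s
Q = Σ qᵢ = 6.729 m³/s

6.73 m³/s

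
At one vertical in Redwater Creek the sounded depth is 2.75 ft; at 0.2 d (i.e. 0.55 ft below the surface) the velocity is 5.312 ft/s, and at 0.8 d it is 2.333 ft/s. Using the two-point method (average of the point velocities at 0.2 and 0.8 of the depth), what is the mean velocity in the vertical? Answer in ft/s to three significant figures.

3.82 ft/s

v̄ = (5.312 + 2.333) / 2 = 3.823 ft/s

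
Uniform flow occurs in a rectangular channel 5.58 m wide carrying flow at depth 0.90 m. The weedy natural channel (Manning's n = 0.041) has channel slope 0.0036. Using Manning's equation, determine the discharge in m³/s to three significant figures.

5.69 m³/s

A = b·y = 5.58 × 0.90 = 5.022 m²
P = b + 2y = 5.58 + 2×0.90 = 7.380 m
R = A/P = 5.022/7.380 = 0.6805 m
Q = (1/n)·A·R^(2/3)·S^(1/2) = (1/0.041) × 5.022 × 0.6805^(2/3) × 0.0036^(1/2) = 5.686 m³/s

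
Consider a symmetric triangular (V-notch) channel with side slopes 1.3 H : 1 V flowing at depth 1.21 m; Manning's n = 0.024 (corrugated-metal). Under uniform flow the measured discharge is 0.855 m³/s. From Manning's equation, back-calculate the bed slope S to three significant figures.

A = z·y² = 1.3×1.21² = 1.903 m²
P = 2y√(1+z²) = 2×1.21×√(1+1.3²) = 3.969 m
R = A/P = 1.903/3.969 = 0.4795 m
S = (Q·n / (1·A·R^(2/3)))² = (0.855×0.024 / (1×1.903×0.6127))² = 0.0003097

0.000310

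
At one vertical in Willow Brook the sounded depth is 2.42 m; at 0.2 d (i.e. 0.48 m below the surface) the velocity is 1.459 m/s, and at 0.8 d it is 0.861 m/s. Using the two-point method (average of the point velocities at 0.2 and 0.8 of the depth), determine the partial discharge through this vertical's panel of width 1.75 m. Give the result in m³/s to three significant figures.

4.91 m³/s

v̄ = (1.459 + 0.861) / 2 = 1.160 m/s
q = v̄ × d × w = 1.160 × 2.42 × 1.75 = 4.913 m³/s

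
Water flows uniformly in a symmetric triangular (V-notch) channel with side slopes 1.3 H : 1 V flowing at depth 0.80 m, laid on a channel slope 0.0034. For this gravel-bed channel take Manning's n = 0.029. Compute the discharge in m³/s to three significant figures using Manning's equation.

0.778 m³/s

A = z·y² = 1.3×0.80² = 0.8320 m²
P = 2y√(1+z²) = 2×0.80×√(1+1.3²) = 2.624 m
R = A/P = 0.8320/2.624 = 0.3170 m
Q = (1/n)·A·R^(2/3)·S^(1/2) = (1/0.029) × 0.8320 × 0.3170^(2/3) × 0.0034^(1/2) = 0.7778 m³/s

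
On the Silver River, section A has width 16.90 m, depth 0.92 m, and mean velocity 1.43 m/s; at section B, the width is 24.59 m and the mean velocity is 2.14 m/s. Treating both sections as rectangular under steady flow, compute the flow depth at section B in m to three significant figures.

0.423 m

Q = A₁V₁ = (16.90×0.92) × 1.43 = 22.23 m³/s
d₂ = Q/(b₂ V₂) = 22.23/(24.59×2.14) = 0.4225 m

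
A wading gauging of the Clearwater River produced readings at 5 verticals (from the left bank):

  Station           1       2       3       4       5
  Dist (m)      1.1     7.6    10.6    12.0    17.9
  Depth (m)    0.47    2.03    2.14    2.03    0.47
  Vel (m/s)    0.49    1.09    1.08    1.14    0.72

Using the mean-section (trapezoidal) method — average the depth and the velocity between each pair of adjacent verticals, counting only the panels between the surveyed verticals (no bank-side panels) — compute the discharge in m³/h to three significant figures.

83900 m³/h

Panel 1-2: Δb = 6.5 m, d̄ = (0.47+2.03)/2 = 1.25, v̄ = (0.49+1.09)/2 = 0.79 → q = 6.5×1.25×0.79 = 6.419 m³/s
Panel 2-3: Δb = 3 m, d̄ = (2.03+2.14)/2 = 2.085, v̄ = (1.09+1.08)/2 = 1.085 → q = 3×2.085×1.085 = 6.787 m³/s
Panel 3-4: Δb = 1.4 m, d̄ = (2.14+2.03)/2 = 2.085, v̄ = (1.08+1.14)/2 = 1.11 → q = 1.4×2.085×1.11 = 3.240 m³/s
Panel 4-5: Δb = 5.9 m, d̄ = (2.03+0.47)/2 = 1.25, v̄ = (1.14+0.72)/2 = 0.93 → q = 5.9×1.25×0.93 = 6.859 m³/s
Q = Σ q = 23.30 m³/s
= 23.30 × 3600 = 83900 m³/h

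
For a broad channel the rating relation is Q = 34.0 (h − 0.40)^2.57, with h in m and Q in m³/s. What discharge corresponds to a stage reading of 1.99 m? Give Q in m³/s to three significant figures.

Q = 34.0 × (1.99 − 0.40)^2.57 = 34.0 × 1.59^2.57 = 112.0 m³/s

112 m³/s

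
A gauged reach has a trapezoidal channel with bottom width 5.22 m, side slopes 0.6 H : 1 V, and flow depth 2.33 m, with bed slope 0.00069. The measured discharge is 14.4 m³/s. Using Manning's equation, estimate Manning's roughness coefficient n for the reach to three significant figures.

A = (b + z·y)·y = (5.22 + 0.6×2.33)×2.33 = 15.42 m²
P = b + 2y√(1+z²) = 5.22 + 2×2.33×√(1+0.6²) = 10.65 m
R = A/P = 15.42/10.65 = 1.447 m
n = (1/Q)·A·R^(2/3)·S^(1/2) = (1/14.4) × 15.42 × 1.279 × 0.02627 = 0.03599

0.0360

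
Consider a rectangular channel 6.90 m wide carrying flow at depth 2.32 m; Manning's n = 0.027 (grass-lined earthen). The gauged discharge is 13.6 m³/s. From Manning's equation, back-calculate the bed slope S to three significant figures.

A = b·y = 6.90 × 2.32 = 16.01 m²
P = b + 2y = 6.90 + 2×2.32 = 11.54 m
R = A/P = 16.01/11.54 = 1.387 m
S = (Q·n / (1·A·R^(2/3)))² = (13.6×0.027 / (1×16.01×1.244))² = 0.0003401

0.000340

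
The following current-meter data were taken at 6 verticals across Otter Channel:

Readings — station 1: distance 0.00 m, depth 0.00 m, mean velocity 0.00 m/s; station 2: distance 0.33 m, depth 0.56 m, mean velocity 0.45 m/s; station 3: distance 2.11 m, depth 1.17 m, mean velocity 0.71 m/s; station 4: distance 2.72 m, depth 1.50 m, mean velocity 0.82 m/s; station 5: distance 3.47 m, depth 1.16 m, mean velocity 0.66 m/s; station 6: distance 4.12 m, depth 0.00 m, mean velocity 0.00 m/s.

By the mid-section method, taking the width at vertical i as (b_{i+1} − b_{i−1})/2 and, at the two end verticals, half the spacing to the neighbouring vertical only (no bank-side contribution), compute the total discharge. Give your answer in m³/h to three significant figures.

9470 m³/h

w_2 = (2.11 − 0.00)/2 = 1.055 m; q_2 = 0.45 × 0.56 × 1.055 = 0.2659 m³/s
w_3 = (2.72 − 0.33)/2 = 1.195 m; q_3 = 0.71 × 1.17 × 1.195 = 0.9927 m³/s
w_4 = (3.47 − 2.11)/2 = 0.68 m; q_4 = 0.82 × 1.50 × 0.68 = 0.8364 m³/s
w_5 = (4.12 − 2.72)/2 = 0.7 m; q_5 = 0.66 × 1.16 × 0.7 = 0.5359 m³/s
Stations 1, 6 contribute zero (depth or velocity is 0).
Q = Σ qᵢ = 2.631 m³/s
= 2.631 × 3600 = 9471 m³/h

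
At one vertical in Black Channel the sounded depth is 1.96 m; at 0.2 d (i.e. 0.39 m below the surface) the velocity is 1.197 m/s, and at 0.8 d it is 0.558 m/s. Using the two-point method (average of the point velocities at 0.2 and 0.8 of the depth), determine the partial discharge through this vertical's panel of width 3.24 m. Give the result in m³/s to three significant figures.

v̄ = (1.197 + 0.558) / 2 = 0.8775 m/s
q = v̄ × d × w = 0.8775 × 1.96 × 3.24 = 5.572 m³/s

5.57 m³/s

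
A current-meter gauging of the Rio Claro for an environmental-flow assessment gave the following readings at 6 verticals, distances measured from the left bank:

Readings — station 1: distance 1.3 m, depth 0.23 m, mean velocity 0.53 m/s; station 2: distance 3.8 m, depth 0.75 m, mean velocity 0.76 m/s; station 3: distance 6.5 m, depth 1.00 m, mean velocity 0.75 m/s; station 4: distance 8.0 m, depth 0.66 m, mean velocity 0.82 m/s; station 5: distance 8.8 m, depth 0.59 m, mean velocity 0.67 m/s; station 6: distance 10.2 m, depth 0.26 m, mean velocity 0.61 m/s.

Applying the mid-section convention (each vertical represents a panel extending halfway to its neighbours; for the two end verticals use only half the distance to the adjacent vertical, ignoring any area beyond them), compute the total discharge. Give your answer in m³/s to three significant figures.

4.38 m³/s

w_1 = (3.8 − 1.3)/2 = 1.25 m; q_1 = 0.53 × 0.23 × 1.25 = 0.1524 m³/s
w_2 = (6.5 − 1.3)/2 = 2.6 m; q_2 = 0.76 × 0.75 × 2.6 = 1.482 m³/s
w_3 = (8.0 − 3.8)/2 = 2.1 m; q_3 = 0.75 × 1.00 × 2.1 = 1.575 m³/s
w_4 = (8.8 − 6.5)/2 = 1.15 m; q_4 = 0.82 × 0.66 × 1.15 = 0.6224 m³/s
w_5 = (10.2 − 8.0)/2 = 1.1 m; q_5 = 0.67 × 0.59 × 1.1 = 0.4348 m³/s
w_6 = (10.2 − 8.8)/2 = 0.7 m; q_6 = 0.61 × 0.26 × 0.7 = 0.1110 m³/s
Q = Σ qᵢ = 4.378 m³/s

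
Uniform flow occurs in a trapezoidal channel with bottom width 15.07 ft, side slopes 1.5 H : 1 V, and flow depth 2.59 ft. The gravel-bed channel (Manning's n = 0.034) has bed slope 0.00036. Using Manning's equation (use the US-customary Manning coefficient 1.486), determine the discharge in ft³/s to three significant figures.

A = (b + z·y)·y = (15.07 + 1.5×2.59)×2.59 = 49.09 ft²
P = b + 2y√(1+z²) = 15.07 + 2×2.59×√(1+1.5²) = 24.41 ft
R = A/P = 49.09/24.41 = 2.011 ft
Q = (1.486/n)·A·R^(2/3)·S^(1/2) = (1.486/0.034) × 49.09 × 2.011^(2/3) × 0.00036^(1/2) = 64.87 ft³/s

64.9 ft³/s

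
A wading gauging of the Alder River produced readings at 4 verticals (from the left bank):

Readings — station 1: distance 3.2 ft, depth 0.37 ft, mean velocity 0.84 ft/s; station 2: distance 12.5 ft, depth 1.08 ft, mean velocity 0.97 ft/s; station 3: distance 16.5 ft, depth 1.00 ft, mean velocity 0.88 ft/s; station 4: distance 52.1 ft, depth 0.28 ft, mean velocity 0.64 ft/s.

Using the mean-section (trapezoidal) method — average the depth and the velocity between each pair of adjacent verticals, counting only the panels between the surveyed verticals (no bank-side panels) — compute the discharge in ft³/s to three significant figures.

Panel 1-2: Δb = 9.3 ft, d̄ = (0.37+1.08)/2 = 0.725, v̄ = (0.84+0.97)/2 = 0.905 → q = 9.3×0.725×0.905 = 6.102 ft³/s
Panel 2-3: Δb = 4 ft, d̄ = (1.08+1.00)/2 = 1.04, v̄ = (0.97+0.88)/2 = 0.925 → q = 4×1.04×0.925 = 3.848 ft³/s
Panel 3-4: Δb = 35.6 ft, d̄ = (1.00+0.28)/2 = 0.64, v̄ = (0.88+0.64)/2 = 0.76 → q = 35.6×0.64×0.76 = 17.32 ft³/s
Q = Σ q = 27.27 ft³/s

27.3 ft³/s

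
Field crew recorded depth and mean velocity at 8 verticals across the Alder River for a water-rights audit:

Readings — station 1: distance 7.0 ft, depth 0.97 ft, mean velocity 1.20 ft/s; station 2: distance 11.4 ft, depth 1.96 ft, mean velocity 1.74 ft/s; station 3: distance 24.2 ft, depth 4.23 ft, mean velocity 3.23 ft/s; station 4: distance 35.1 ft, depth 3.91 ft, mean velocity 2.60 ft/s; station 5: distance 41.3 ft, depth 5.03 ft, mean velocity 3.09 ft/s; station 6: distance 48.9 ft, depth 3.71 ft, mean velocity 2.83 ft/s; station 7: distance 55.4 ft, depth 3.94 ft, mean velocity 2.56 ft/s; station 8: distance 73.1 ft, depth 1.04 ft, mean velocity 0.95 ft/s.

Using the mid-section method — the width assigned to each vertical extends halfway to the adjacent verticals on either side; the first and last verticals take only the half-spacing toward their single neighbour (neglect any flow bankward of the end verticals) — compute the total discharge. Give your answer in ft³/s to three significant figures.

w_1 = (11.4 − 7.0)/2 = 2.2 ft; q_1 = 1.20 × 0.97 × 2.2 = 2.561 ft³/s
w_2 = (24.2 − 7.0)/2 = 8.6 ft; q_2 = 1.74 × 1.96 × 8.6 = 29.33 ft³/s
w_3 = (35.1 − 11.4)/2 = 11.85 ft; q_3 = 3.23 × 4.23 × 11.85 = 161.9 ft³/s
w_4 = (41.3 − 24.2)/2 = 8.55 ft; q_4 = 2.60 × 3.91 × 8.55 = 86.92 ft³/s
w_5 = (48.9 − 35.1)/2 = 6.9 ft; q_5 = 3.09 × 5.03 × 6.9 = 107.2 ft³/s
w_6 = (55.4 − 41.3)/2 = 7.05 ft; q_6 = 2.83 × 3.71 × 7.05 = 74.02 ft³/s
w_7 = (73.1 − 48.9)/2 = 12.1 ft; q_7 = 2.56 × 3.94 × 12.1 = 122.0 ft³/s
w_8 = (73.1 − 55.4)/2 = 8.85 ft; q_8 = 0.95 × 1.04 × 8.85 = 8.744 ft³/s
Q = Σ qᵢ = 592.8 ft³/s

593 ft³/s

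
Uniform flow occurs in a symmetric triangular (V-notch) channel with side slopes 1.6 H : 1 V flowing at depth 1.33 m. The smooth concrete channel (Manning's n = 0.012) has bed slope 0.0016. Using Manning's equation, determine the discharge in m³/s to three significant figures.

A = z·y² = 1.6×1.33² = 2.830 m²
P = 2y√(1+z²) = 2×1.33×√(1+1.6²) = 5.019 m
R = A/P = 2.830/5.019 = 0.5639 m
Q = (1/n)·A·R^(2/3)·S^(1/2) = (1/0.012) × 2.830 × 0.5639^(2/3) × 0.0016^(1/2) = 6.439 m³/s

6.44 m³/s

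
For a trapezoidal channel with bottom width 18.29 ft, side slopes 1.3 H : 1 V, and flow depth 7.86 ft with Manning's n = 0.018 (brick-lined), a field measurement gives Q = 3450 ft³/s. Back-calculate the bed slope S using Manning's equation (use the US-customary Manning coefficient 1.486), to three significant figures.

A = (b + z·y)·y = (18.29 + 1.3×7.86)×7.86 = 224.1 ft²
P = b + 2y√(1+z²) = 18.29 + 2×7.86×√(1+1.3²) = 44.07 ft
R = A/P = 224.1/44.07 = 5.084 ft
S = (Q·n / (1.486·A·R^(2/3)))² = (3450×0.018 / (1.486×224.1×2.957))² = 0.003979

0.00398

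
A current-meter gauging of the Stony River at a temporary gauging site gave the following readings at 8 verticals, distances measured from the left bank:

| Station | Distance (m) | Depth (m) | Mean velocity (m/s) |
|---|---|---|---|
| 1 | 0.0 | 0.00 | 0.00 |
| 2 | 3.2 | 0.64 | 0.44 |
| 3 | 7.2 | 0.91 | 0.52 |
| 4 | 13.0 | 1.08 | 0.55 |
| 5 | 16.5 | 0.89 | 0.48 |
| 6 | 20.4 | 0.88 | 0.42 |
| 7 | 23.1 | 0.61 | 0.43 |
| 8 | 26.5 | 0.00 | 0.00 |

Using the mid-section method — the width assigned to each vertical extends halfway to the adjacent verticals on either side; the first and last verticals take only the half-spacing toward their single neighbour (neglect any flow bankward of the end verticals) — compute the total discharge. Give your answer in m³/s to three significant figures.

9.69 m³/s

w_2 = (7.2 − 0.0)/2 = 3.6 m; q_2 = 0.44 × 0.64 × 3.6 = 1.014 m³/s
w_3 = (13.0 − 3.2)/2 = 4.9 m; q_3 = 0.52 × 0.91 × 4.9 = 2.319 m³/s
w_4 = (16.5 − 7.2)/2 = 4.65 m; q_4 = 0.55 × 1.08 × 4.65 = 2.762 m³/s
w_5 = (20.4 − 13.0)/2 = 3.7 m; q_5 = 0.48 × 0.89 × 3.7 = 1.581 m³/s
w_6 = (23.1 − 16.5)/2 = 3.3 m; q_6 = 0.42 × 0.88 × 3.3 = 1.220 m³/s
w_7 = (26.5 − 20.4)/2 = 3.05 m; q_7 = 0.43 × 0.61 × 3.05 = 0.8000 m³/s
Stations 1, 8 contribute zero (depth or velocity is 0).
Q = Σ qᵢ = 9.695 m³/s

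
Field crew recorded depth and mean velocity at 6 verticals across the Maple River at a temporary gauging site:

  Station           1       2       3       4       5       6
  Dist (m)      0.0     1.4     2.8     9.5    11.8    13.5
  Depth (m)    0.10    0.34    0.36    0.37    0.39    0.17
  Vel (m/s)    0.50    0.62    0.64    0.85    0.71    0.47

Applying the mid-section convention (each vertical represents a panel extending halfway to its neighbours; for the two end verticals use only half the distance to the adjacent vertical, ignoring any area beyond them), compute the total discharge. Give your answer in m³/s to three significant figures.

3.30 m³/s

w_1 = (1.4 − 0.0)/2 = 0.7 m; q_1 = 0.50 × 0.10 × 0.7 = 0.03500 m³/s
w_2 = (2.8 − 0.0)/2 = 1.4 m; q_2 = 0.62 × 0.34 × 1.4 = 0.2951 m³/s
w_3 = (9.5 − 1.4)/2 = 4.05 m; q_3 = 0.64 × 0.36 × 4.05 = 0.9331 m³/s
w_4 = (11.8 − 2.8)/2 = 4.5 m; q_4 = 0.85 × 0.37 × 4.5 = 1.415 m³/s
w_5 = (13.5 − 9.5)/2 = 2 m; q_5 = 0.71 × 0.39 × 2 = 0.5538 m³/s
w_6 = (13.5 − 11.8)/2 = 0.85 m; q_6 = 0.47 × 0.17 × 0.85 = 0.06792 m³/s
Q = Σ qᵢ = 3.300 m³/s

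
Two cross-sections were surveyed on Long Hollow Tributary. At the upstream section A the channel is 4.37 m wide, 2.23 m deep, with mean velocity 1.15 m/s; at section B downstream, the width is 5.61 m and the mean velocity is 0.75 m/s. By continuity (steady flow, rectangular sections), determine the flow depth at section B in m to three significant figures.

Q = A₁V₁ = (4.37×2.23) × 1.15 = 11.21 m³/s
d₂ = Q/(b₂ V₂) = 11.21/(5.61×0.75) = 2.664 m

2.66 m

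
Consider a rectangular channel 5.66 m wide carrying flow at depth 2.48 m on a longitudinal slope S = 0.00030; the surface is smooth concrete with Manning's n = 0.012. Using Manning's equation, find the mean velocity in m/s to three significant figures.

1.74 m/s

A = b·y = 5.66 × 2.48 = 14.04 m²
P = b + 2y = 5.66 + 2×2.48 = 10.62 m
R = A/P = 14.04/10.62 = 1.322 m
Q = (1/n)·A·R^(2/3)·S^(1/2) = (1/0.012) × 14.04 × 1.322^(2/3) × 0.00030^(1/2) = 24.40 m³/s
V = Q/A = 24.40/14.04 = 1.738 m/s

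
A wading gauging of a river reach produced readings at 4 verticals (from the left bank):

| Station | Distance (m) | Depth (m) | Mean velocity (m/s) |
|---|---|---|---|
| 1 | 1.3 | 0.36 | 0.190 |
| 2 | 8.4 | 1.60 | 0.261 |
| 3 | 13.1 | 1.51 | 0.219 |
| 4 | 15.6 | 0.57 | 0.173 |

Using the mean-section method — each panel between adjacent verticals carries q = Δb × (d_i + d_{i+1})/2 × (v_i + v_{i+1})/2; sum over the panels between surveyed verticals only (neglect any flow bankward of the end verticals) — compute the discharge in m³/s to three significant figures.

Panel 1-2: Δb = 7.1 m, d̄ = (0.36+1.60)/2 = 0.98, v̄ = (0.190+0.261)/2 = 0.2255 → q = 7.1×0.98×0.2255 = 1.569 m³/s
Panel 2-3: Δb = 4.7 m, d̄ = (1.60+1.51)/2 = 1.555, v̄ = (0.261+0.219)/2 = 0.24 → q = 4.7×1.555×0.24 = 1.754 m³/s
Panel 3-4: Δb = 2.5 m, d̄ = (1.51+0.57)/2 = 1.04, v̄ = (0.219+0.173)/2 = 0.196 → q = 2.5×1.04×0.196 = 0.5096 m³/s
Q = Σ q = 3.833 m³/s

3.83 m³/s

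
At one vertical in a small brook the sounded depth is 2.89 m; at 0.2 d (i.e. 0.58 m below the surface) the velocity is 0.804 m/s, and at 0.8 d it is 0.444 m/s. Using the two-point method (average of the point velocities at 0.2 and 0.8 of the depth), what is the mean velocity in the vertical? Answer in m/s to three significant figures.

v̄ = (0.804 + 0.444) / 2 = 0.6240 m/s

0.624 m/s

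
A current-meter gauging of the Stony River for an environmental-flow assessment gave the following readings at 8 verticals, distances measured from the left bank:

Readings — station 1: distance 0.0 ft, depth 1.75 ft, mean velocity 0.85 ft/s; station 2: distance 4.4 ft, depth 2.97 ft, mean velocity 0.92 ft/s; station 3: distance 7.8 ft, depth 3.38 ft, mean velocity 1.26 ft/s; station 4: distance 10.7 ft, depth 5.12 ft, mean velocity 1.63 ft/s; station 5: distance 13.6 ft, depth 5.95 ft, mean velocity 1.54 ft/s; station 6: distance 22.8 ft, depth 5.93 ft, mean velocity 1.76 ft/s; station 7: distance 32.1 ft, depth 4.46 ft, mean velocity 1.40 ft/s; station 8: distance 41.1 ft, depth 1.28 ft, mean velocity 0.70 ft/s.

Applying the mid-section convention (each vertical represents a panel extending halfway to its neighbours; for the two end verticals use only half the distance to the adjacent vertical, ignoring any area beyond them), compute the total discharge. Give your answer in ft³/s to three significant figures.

265 ft³/s

w_1 = (4.4 − 0.0)/2 = 2.2 ft; q_1 = 0.85 × 1.75 × 2.2 = 3.273 ft³/s
w_2 = (7.8 − 0.0)/2 = 3.9 ft; q_2 = 0.92 × 2.97 × 3.9 = 10.66 ft³/s
w_3 = (10.7 − 4.4)/2 = 3.15 ft; q_3 = 1.26 × 3.38 × 3.15 = 13.42 ft³/s
w_4 = (13.6 − 7.8)/2 = 2.9 ft; q_4 = 1.63 × 5.12 × 2.9 = 24.20 ft³/s
w_5 = (22.8 − 10.7)/2 = 6.05 ft; q_5 = 1.54 × 5.95 × 6.05 = 55.44 ft³/s
w_6 = (32.1 − 13.6)/2 = 9.25 ft; q_6 = 1.76 × 5.93 × 9.25 = 96.54 ft³/s
w_7 = (41.1 − 22.8)/2 = 9.15 ft; q_7 = 1.40 × 4.46 × 9.15 = 57.13 ft³/s
w_8 = (41.1 − 32.1)/2 = 4.5 ft; q_8 = 0.70 × 1.28 × 4.5 = 4.032 ft³/s
Q = Σ qᵢ = 264.7 ft³/s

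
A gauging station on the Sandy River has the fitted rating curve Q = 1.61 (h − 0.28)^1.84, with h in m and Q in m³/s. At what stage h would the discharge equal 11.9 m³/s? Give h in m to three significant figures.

3.25 m

h − h₀ = (Q/C)^(1/b) = (11.9/1.61)^(1/1.84) = 2.966 m
h = 0.28 + 2.966 = 3.246 m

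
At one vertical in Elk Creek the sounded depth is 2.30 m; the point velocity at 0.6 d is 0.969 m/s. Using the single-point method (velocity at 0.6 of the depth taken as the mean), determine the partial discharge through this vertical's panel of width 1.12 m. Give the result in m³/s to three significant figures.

v̄ = v₀.₆ = 0.969 m/s
q = v̄ × d × w = 0.9690 × 2.30 × 1.12 = 2.496 m³/s

2.50 m³/s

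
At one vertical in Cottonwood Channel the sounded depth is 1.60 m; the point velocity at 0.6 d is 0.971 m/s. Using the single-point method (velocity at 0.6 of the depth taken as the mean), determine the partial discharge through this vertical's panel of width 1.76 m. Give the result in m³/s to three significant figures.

2.73 m³/s

v̄ = v₀.₆ = 0.971 m/s
q = v̄ × d × w = 0.9710 × 1.60 × 1.76 = 2.734 m³/s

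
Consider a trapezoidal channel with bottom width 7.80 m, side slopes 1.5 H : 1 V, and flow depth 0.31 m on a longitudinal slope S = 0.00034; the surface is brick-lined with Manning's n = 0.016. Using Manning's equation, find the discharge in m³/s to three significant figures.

1.29 m³/s

A = (b + z·y)·y = (7.80 + 1.5×0.31)×0.31 = 2.562 m²
P = b + 2y√(1+z²) = 7.80 + 2×0.31×√(1+1.5²) = 8.918 m
R = A/P = 2.562/8.918 = 0.2873 m
Q = (1/n)·A·R^(2/3)·S^(1/2) = (1/0.016) × 2.562 × 0.2873^(2/3) × 0.00034^(1/2) = 1.286 m³/s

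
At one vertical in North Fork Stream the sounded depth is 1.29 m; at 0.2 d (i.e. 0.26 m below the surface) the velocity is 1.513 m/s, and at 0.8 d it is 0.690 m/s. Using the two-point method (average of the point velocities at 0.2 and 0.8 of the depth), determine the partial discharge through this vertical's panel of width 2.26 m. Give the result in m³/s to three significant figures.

v̄ = (1.513 + 0.690) / 2 = 1.102 m/s
q = v̄ × d × w = 1.102 × 1.29 × 2.26 = 3.211 m³/s

3.21 m³/s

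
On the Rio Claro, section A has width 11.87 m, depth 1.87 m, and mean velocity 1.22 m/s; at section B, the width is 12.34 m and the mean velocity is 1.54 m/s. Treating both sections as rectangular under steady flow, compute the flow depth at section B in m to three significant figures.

1.43 m

Q = A₁V₁ = (11.87×1.87) × 1.22 = 27.08 m³/s
d₂ = Q/(b₂ V₂) = 27.08/(12.34×1.54) = 1.425 m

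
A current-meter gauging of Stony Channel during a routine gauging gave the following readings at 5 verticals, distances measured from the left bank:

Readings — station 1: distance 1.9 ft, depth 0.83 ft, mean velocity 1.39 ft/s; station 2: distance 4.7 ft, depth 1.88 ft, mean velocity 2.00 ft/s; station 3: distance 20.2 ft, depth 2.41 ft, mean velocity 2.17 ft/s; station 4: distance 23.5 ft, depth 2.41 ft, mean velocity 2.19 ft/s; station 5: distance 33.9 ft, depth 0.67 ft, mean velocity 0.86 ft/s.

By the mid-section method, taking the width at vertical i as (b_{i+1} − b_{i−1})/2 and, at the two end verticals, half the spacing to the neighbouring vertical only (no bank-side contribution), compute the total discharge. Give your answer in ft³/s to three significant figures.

w_1 = (4.7 − 1.9)/2 = 1.4 ft; q_1 = 1.39 × 0.83 × 1.4 = 1.615 ft³/s
w_2 = (20.2 − 1.9)/2 = 9.15 ft; q_2 = 2.00 × 1.88 × 9.15 = 34.40 ft³/s
w_3 = (23.5 − 4.7)/2 = 9.4 ft; q_3 = 2.17 × 2.41 × 9.4 = 49.16 ft³/s
w_4 = (33.9 − 20.2)/2 = 6.85 ft; q_4 = 2.19 × 2.41 × 6.85 = 36.15 ft³/s
w_5 = (33.9 − 23.5)/2 = 5.2 ft; q_5 = 0.86 × 0.67 × 5.2 = 2.996 ft³/s
Q = Σ qᵢ = 124.3 ft³/s

124 ft³/s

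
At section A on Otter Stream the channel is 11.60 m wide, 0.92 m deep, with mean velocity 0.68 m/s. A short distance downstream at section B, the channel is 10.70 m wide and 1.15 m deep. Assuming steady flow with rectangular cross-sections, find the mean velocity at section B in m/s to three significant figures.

0.590 m/s

Q = A₁V₁ = (11.60×0.92) × 0.68 = 7.257 m³/s
A₂ = 10.70 × 1.15 = 12.31 m²
V₂ = Q/A₂ = 7.257/12.31 = 0.5898 m/s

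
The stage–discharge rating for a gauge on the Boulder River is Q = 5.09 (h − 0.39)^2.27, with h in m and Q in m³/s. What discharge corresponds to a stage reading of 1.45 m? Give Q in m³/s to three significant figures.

Q = 5.09 × (1.45 − 0.39)^2.27 = 5.09 × 1.06^2.27 = 5.810 m³/s

5.81 m³/s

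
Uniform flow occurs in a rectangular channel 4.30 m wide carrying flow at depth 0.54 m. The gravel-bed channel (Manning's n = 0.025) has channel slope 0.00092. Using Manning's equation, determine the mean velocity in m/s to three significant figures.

0.693 m/s

A = b·y = 4.30 × 0.54 = 2.322 m²
P = b + 2y = 4.30 + 2×0.54 = 5.380 m
R = A/P = 2.322/5.380 = 0.4316 m
Q = (1/n)·A·R^(2/3)·S^(1/2) = (1/0.025) × 2.322 × 0.4316^(2/3) × 0.00092^(1/2) = 1.609 m³/s
V = Q/A = 1.609/2.322 = 0.6929 m/s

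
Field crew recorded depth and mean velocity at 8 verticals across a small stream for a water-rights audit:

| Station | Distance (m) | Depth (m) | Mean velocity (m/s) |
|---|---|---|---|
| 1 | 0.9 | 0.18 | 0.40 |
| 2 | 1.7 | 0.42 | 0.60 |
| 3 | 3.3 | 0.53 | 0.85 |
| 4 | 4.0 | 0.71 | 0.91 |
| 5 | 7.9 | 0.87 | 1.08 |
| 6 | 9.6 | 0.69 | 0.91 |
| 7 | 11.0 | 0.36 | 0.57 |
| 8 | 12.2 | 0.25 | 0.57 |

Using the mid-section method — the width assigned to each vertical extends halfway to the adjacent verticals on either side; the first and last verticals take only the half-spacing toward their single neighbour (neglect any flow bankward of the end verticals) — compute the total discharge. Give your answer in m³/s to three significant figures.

6.29 m³/s

w_1 = (1.7 − 0.9)/2 = 0.4 m; q_1 = 0.40 × 0.18 × 0.4 = 0.02880 m³/s
w_2 = (3.3 − 0.9)/2 = 1.2 m; q_2 = 0.60 × 0.42 × 1.2 = 0.3024 m³/s
w_3 = (4.0 − 1.7)/2 = 1.15 m; q_3 = 0.85 × 0.53 × 1.15 = 0.5181 m³/s
w_4 = (7.9 − 3.3)/2 = 2.3 m; q_4 = 0.91 × 0.71 × 2.3 = 1.486 m³/s
w_5 = (9.6 − 4.0)/2 = 2.8 m; q_5 = 1.08 × 0.87 × 2.8 = 2.631 m³/s
w_6 = (11.0 − 7.9)/2 = 1.55 m; q_6 = 0.91 × 0.69 × 1.55 = 0.9732 m³/s
w_7 = (12.2 − 9.6)/2 = 1.3 m; q_7 = 0.57 × 0.36 × 1.3 = 0.2668 m³/s
w_8 = (12.2 − 11.0)/2 = 0.6 m; q_8 = 0.57 × 0.25 × 0.6 = 0.08550 m³/s
Q = Σ qᵢ = 6.292 m³/s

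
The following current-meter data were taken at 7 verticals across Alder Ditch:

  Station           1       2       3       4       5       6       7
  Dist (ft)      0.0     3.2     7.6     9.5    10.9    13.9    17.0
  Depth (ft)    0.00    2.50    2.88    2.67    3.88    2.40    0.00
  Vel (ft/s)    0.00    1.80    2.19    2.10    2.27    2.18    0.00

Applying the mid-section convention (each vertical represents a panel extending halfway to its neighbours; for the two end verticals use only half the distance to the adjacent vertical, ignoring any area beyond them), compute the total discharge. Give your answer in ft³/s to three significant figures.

81.6 ft³/s

w_2 = (7.6 − 0.0)/2 = 3.8 ft; q_2 = 1.80 × 2.50 × 3.8 = 17.10 ft³/s
w_3 = (9.5 − 3.2)/2 = 3.15 ft; q_3 = 2.19 × 2.88 × 3.15 = 19.87 ft³/s
w_4 = (10.9 − 7.6)/2 = 1.65 ft; q_4 = 2.10 × 2.67 × 1.65 = 9.252 ft³/s
w_5 = (13.9 − 9.5)/2 = 2.2 ft; q_5 = 2.27 × 3.88 × 2.2 = 19.38 ft³/s
w_6 = (17.0 − 10.9)/2 = 3.05 ft; q_6 = 2.18 × 2.40 × 3.05 = 15.96 ft³/s
Stations 1, 7 contribute zero (depth or velocity is 0).
Q = Σ qᵢ = 81.55 ft³/s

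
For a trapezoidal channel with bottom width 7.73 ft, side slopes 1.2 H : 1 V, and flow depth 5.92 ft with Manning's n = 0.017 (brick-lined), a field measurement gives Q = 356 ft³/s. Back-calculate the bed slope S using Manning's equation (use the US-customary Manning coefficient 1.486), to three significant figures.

A = (b + z·y)·y = (7.73 + 1.2×5.92)×5.92 = 87.82 ft²
P = b + 2y√(1+z²) = 7.73 + 2×5.92×√(1+1.2²) = 26.22 ft
R = A/P = 87.82/26.22 = 3.349 ft
S = (Q·n / (1.486·A·R^(2/3)))² = (356×0.017 / (1.486×87.82×2.238))² = 0.0004293

0.000429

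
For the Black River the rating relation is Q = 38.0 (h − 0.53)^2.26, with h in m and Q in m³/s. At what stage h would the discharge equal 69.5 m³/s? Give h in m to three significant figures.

1.84 m

h − h₀ = (Q/C)^(1/b) = (69.5/38.0)^(1/2.26) = 1.306 m
h = 0.53 + 1.306 = 1.836 m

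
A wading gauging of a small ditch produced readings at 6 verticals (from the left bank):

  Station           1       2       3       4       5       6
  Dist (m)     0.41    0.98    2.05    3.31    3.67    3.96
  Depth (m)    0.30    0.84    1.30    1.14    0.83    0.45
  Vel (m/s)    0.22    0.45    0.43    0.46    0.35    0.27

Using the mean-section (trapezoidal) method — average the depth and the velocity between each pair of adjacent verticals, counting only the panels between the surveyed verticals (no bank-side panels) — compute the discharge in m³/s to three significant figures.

Panel 1-2: Δb = 0.57 m, d̄ = (0.30+0.84)/2 = 0.57, v̄ = (0.22+0.45)/2 = 0.335 → q = 0.57×0.57×0.335 = 0.1088 m³/s
Panel 2-3: Δb = 1.07 m, d̄ = (0.84+1.30)/2 = 1.07, v̄ = (0.45+0.43)/2 = 0.44 → q = 1.07×1.07×0.44 = 0.5038 m³/s
Panel 3-4: Δb = 1.26 m, d̄ = (1.30+1.14)/2 = 1.22, v̄ = (0.43+0.46)/2 = 0.445 → q = 1.26×1.22×0.445 = 0.6841 m³/s
Panel 4-5: Δb = 0.36 m, d̄ = (1.14+0.83)/2 = 0.985, v̄ = (0.46+0.35)/2 = 0.405 → q = 0.36×0.985×0.405 = 0.1436 m³/s
Panel 5-6: Δb = 0.29 m, d̄ = (0.83+0.45)/2 = 0.64, v̄ = (0.35+0.27)/2 = 0.31 → q = 0.29×0.64×0.31 = 0.05754 m³/s
Q = Σ q = 1.498 m³/s

1.50 m³/s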